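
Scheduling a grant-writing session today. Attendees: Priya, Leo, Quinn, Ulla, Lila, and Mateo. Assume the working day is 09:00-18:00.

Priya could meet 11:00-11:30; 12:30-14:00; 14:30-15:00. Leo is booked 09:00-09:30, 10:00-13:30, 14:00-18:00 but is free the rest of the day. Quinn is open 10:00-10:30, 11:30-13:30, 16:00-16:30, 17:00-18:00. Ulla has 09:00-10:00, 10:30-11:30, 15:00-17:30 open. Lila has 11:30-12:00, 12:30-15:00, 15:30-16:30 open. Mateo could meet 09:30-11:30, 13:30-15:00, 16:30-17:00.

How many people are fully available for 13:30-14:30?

2

Priya free: 11:00-11:30, 12:30-14:00, 14:30-15:00.
Leo free: 09:30-10:00, 13:30-14:00 (invert busy blocks within the working day).
Quinn free: 10:00-10:30, 11:30-13:30, 16:00-16:30, 17:00-18:00.
Ulla free: 09:00-10:00, 10:30-11:30, 15:00-17:30.
Lila free: 11:30-12:00, 12:30-15:00, 15:30-16:30.
Mateo free: 09:30-11:30, 13:30-15:00, 16:30-17:00.
Lila and Mateo can make the full 13:30-14:30 slot — that's 2.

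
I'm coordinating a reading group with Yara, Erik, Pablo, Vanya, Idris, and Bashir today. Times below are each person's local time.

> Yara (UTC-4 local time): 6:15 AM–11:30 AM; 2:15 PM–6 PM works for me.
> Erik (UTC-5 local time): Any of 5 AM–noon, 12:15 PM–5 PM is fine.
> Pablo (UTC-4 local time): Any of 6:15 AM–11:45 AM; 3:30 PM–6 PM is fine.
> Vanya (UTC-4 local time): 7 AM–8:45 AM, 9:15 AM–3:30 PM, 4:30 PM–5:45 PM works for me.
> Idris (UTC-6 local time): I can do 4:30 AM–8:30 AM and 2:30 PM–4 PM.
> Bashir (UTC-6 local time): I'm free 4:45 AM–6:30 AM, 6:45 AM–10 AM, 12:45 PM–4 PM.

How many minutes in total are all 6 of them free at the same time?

Yara in UTC: 10:15-15:30, 18:15-22:00 (add 4h to convert from UTC-4).
Erik in UTC: 10:00-17:00, 17:15-22:00 (add 5h to convert from UTC-5).
Pablo in UTC: 10:15-15:45, 19:30-22:00 (add 4h to convert from UTC-4).
Vanya in UTC: 11:00-12:45, 13:15-19:30, 20:30-21:45 (add 4h to convert from UTC-4).
Idris in UTC: 10:30-14:30, 20:30-22:00 (add 6h to convert from UTC-6).
Bashir in UTC: 10:45-12:30, 12:45-16:00, 18:45-22:00 (add 6h to convert from UTC-6).
Yara ∩ Erik: 10:15-15:30, 18:15-22:00.
Yara ∩ Erik ∩ Pablo: 10:15-15:30, 19:30-22:00.
Yara ∩ Erik ∩ Pablo ∩ Vanya: 11:00-12:45, 13:15-15:30, 20:30-21:45.
Yara ∩ Erik ∩ Pablo ∩ Vanya ∩ Idris: 11:00-12:45, 13:15-14:30, 20:30-21:45.
Yara ∩ Erik ∩ Pablo ∩ Vanya ∩ Idris ∩ Bashir: 11:00-12:30, 13:15-14:30, 20:30-21:45.
Summing the common windows: 90 + 75 + 75 = 240 minutes.

240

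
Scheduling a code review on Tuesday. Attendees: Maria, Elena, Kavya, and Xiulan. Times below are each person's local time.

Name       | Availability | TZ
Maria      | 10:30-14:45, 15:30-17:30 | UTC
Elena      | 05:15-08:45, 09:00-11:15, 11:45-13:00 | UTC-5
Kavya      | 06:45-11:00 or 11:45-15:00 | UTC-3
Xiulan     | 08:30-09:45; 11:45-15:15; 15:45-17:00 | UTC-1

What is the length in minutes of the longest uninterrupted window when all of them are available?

60

Maria in UTC: 10:30-14:45, 15:30-17:30.
Elena in UTC: 10:15-13:45, 14:00-16:15, 16:45-18:00 (add 5h to convert from UTC-5).
Kavya in UTC: 09:45-14:00, 14:45-18:00 (add 3h to convert from UTC-3).
Xiulan in UTC: 09:30-10:45, 12:45-16:15, 16:45-18:00 (add 1h to convert from UTC-1).
Maria ∩ Elena: 10:30-13:45, 14:00-14:45, 15:30-16:15, 16:45-17:30.
Maria ∩ Elena ∩ Kavya: 10:30-13:45, 15:30-16:15, 16:45-17:30.
Maria ∩ Elena ∩ Kavya ∩ Xiulan: 10:30-10:45, 12:45-13:45, 15:30-16:15, 16:45-17:30.
So the common availability across everyone is 10:30-10:45, 12:45-13:45, 15:30-16:15, 16:45-17:30.
The longest is 12:45-13:45 at 60 minutes.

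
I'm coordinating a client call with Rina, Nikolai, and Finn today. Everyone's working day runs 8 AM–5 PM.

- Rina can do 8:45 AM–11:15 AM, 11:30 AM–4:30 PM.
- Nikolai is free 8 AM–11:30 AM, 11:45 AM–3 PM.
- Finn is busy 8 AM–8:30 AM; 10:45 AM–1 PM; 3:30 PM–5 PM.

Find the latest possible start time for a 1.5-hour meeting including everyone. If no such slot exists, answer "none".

Rina free: 08:45-11:15, 11:30-16:30.
Nikolai free: 08:00-11:30, 11:45-15:00.
Finn free: 08:30-10:45, 13:00-15:30 (invert busy blocks within the working day).
Rina ∩ Nikolai: 08:45-11:15, 11:45-15:00.
Rina ∩ Nikolai ∩ Finn: 08:45-10:45, 13:00-15:00.
The last common window of at least 90 minutes is 13:00-15:00; a 90-minute meeting can start as late as 13:30 and still end by 15:00.

13:30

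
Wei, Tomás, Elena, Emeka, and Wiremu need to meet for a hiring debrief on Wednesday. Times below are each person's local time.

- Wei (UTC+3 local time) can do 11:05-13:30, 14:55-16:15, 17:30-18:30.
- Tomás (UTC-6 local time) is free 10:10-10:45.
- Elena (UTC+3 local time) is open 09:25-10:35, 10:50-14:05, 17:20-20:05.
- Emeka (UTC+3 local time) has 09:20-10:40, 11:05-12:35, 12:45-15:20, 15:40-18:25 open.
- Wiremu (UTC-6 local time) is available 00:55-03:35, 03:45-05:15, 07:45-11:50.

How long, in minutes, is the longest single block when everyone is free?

0

Wei in UTC: 08:05-10:30, 11:55-13:15, 14:30-15:30 (subtract 3h to convert from UTC+3).
Tomás in UTC: 16:10-16:45 (add 6h to convert from UTC-6).
Elena in UTC: 06:25-07:35, 07:50-11:05, 14:20-17:05 (subtract 3h to convert from UTC+3).
Emeka in UTC: 06:20-07:40, 08:05-09:35, 09:45-12:20, 12:40-15:25 (subtract 3h to convert from UTC+3).
Wiremu in UTC: 06:55-09:35, 09:45-11:15, 13:45-17:50 (add 6h to convert from UTC-6).
Wei ∩ Tomás: ∅.
Wei ∩ Tomás ∩ Elena: ∅.
Wei ∩ Tomás ∩ Elena ∩ Emeka: ∅.
Wei ∩ Tomás ∩ Elena ∩ Emeka ∩ Wiremu: ∅.
There is no time when everyone is free.
No common window exists, so the longest block is 0 minutes.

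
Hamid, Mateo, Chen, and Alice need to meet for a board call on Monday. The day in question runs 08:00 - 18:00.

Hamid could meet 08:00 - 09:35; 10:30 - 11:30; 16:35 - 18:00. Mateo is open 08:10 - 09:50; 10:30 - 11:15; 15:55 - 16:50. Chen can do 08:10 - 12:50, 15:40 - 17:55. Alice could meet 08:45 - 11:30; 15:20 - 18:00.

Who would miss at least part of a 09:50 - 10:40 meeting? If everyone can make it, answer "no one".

Hamid: not fully free for 09:50-10:40. Mateo: not fully free for 09:50-10:40. Chen: free for 09:50-10:40. Alice: free for 09:50-10:40.

Hamid, Mateo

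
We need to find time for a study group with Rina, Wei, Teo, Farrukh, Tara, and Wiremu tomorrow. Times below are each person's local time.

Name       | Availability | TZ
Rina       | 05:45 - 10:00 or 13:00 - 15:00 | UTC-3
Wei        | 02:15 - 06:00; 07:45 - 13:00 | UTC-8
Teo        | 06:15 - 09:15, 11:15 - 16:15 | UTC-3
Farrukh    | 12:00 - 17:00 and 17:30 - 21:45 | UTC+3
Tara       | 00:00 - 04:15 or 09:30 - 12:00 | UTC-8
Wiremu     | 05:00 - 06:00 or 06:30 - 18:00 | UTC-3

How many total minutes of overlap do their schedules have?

150

Rina in UTC: 08:45-13:00, 16:00-18:00 (add 3h to convert from UTC-3).
Wei in UTC: 10:15-14:00, 15:45-21:00 (add 8h to convert from UTC-8).
Teo in UTC: 09:15-12:15, 14:15-19:15 (add 3h to convert from UTC-3).
Farrukh in UTC: 09:00-14:00, 14:30-18:45 (subtract 3h to convert from UTC+3).
Tara in UTC: 08:00-12:15, 17:30-20:00 (add 8h to convert from UTC-8).
Wiremu in UTC: 08:00-09:00, 09:30-21:00 (add 3h to convert from UTC-3).
Rina ∩ Wei: 10:15-13:00, 16:00-18:00.
Rina ∩ Wei ∩ Teo: 10:15-12:15, 16:00-18:00.
Rina ∩ Wei ∩ Teo ∩ Farrukh: 10:15-12:15, 16:00-18:00.
Rina ∩ Wei ∩ Teo ∩ Farrukh ∩ Tara: 10:15-12:15, 17:30-18:00.
Rina ∩ Wei ∩ Teo ∩ Farrukh ∩ Tara ∩ Wiremu: 10:15-12:15, 17:30-18:00.
Summing the common windows: 120 + 30 = 150 minutes.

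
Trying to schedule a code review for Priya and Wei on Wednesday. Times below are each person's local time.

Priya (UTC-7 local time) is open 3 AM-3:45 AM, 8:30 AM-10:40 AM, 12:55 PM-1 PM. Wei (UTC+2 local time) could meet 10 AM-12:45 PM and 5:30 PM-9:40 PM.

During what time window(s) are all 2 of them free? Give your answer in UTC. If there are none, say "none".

Priya in UTC: 10:00-10:45, 15:30-17:40, 19:55-20:00 (add 7h to convert from UTC-7).
Wei in UTC: 08:00-10:45, 15:30-19:40 (subtract 2h to convert from UTC+2).
Priya ∩ Wei: 10:00-10:45, 15:30-17:40.

10:00-10:45, 15:30-17:40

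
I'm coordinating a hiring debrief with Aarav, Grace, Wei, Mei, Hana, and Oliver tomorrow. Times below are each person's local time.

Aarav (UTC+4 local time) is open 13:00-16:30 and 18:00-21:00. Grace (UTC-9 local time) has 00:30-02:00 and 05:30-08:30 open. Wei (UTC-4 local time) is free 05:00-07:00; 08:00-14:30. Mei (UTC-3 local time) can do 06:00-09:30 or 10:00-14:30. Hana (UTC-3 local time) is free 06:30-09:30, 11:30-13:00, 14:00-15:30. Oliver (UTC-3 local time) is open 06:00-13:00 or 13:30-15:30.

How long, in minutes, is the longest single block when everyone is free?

90

Aarav in UTC: 09:00-12:30, 14:00-17:00 (subtract 4h to convert from UTC+4).
Grace in UTC: 09:30-11:00, 14:30-17:30 (add 9h to convert from UTC-9).
Wei in UTC: 09:00-11:00, 12:00-18:30 (add 4h to convert from UTC-4).
Mei in UTC: 09:00-12:30, 13:00-17:30 (add 3h to convert from UTC-3).
Hana in UTC: 09:30-12:30, 14:30-16:00, 17:00-18:30 (add 3h to convert from UTC-3).
Oliver in UTC: 09:00-16:00, 16:30-18:30 (add 3h to convert from UTC-3).
Aarav ∩ Grace: 09:30-11:00, 14:30-17:00.
Aarav ∩ Grace ∩ Wei: 09:30-11:00, 14:30-17:00.
Aarav ∩ Grace ∩ Wei ∩ Mei: 09:30-11:00, 14:30-17:00.
Aarav ∩ Grace ∩ Wei ∩ Mei ∩ Hana: 09:30-11:00, 14:30-16:00.
Aarav ∩ Grace ∩ Wei ∩ Mei ∩ Hana ∩ Oliver: 09:30-11:00, 14:30-16:00.
Those are the intersection windows.
The longest is 09:30-11:00 at 90 minutes.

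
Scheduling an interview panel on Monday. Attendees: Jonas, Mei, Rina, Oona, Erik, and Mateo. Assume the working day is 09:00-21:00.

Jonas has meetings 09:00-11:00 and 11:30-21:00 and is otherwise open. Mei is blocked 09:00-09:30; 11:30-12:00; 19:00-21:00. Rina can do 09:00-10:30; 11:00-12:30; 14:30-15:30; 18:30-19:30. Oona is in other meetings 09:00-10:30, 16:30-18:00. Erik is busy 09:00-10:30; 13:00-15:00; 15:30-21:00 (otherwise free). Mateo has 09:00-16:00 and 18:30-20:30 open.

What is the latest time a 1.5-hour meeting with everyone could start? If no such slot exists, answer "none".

Jonas free: 11:00-11:30 (invert busy blocks within the working day).
Mei free: 09:30-11:30, 12:00-19:00 (invert busy blocks within the working day).
Rina free: 09:00-10:30, 11:00-12:30, 14:30-15:30, 18:30-19:30.
Oona free: 10:30-16:30, 18:00-21:00 (invert busy blocks within the working day).
Erik free: 10:30-13:00, 15:00-15:30 (invert busy blocks within the working day).
Mateo free: 09:00-16:00, 18:30-20:30.
Jonas ∩ Mei: 11:00-11:30.
Jonas ∩ Mei ∩ Rina: 11:00-11:30.
Jonas ∩ Mei ∩ Rina ∩ Oona: 11:00-11:30.
Jonas ∩ Mei ∩ Rina ∩ Oona ∩ Erik: 11:00-11:30.
Jonas ∩ Mei ∩ Rina ∩ Oona ∩ Erik ∩ Mateo: 11:00-11:30.
So the common availability across everyone is 11:00-11:30.
No common window is at least 90 minutes long.

none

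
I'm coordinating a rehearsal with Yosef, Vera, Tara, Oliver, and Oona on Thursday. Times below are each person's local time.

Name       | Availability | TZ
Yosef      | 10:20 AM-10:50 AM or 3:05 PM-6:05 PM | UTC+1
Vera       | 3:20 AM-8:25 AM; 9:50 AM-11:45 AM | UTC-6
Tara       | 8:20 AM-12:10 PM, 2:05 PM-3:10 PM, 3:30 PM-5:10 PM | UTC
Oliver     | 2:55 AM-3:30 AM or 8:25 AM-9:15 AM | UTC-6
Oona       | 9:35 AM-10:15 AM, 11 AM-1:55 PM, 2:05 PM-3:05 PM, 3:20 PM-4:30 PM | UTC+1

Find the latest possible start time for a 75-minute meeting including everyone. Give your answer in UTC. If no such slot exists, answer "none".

Yosef in UTC: 09:20-09:50, 14:05-17:05 (subtract 1h to convert from UTC+1).
Vera in UTC: 09:20-14:25, 15:50-17:45 (add 6h to convert from UTC-6).
Tara in UTC: 08:20-12:10, 14:05-15:10, 15:30-17:10.
Oliver in UTC: 08:55-09:30, 14:25-15:15 (add 6h to convert from UTC-6).
Oona in UTC: 08:35-09:15, 10:00-12:55, 13:05-14:05, 14:20-15:30 (subtract 1h to convert from UTC+1).
Yosef ∩ Vera: 09:20-09:50, 14:05-14:25, 15:50-17:05.
Yosef ∩ Vera ∩ Tara: 09:20-09:50, 14:05-14:25, 15:50-17:05.
Yosef ∩ Vera ∩ Tara ∩ Oliver: 09:20-09:30.
Yosef ∩ Vera ∩ Tara ∩ Oliver ∩ Oona: ∅.
There is no time when everyone is free.
No common window is at least 75 minutes long.

none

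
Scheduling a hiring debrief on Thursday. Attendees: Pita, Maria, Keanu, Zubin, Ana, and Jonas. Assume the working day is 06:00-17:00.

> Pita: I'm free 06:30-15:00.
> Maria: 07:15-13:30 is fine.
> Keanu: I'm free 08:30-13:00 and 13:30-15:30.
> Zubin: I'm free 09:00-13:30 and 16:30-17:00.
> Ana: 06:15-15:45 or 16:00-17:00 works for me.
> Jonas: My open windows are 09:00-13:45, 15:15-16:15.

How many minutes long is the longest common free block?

240

Pita ∩ Maria: 07:15-13:30.
Pita ∩ Maria ∩ Keanu: 08:30-13:00.
Pita ∩ Maria ∩ Keanu ∩ Zubin: 09:00-13:00.
Pita ∩ Maria ∩ Keanu ∩ Zubin ∩ Ana: 09:00-13:00.
Pita ∩ Maria ∩ Keanu ∩ Zubin ∩ Ana ∩ Jonas: 09:00-13:00.
The longest is 09:00-13:00 at 240 minutes.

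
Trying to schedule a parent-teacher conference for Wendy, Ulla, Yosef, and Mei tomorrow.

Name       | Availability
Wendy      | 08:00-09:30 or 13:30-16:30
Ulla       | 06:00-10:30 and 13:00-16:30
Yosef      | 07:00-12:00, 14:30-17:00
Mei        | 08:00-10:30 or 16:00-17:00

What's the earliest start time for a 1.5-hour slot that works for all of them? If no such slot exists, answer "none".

Wendy ∩ Ulla: 08:00-09:30, 13:30-16:30.
Wendy ∩ Ulla ∩ Yosef: 08:00-09:30, 14:30-16:30.
Wendy ∩ Ulla ∩ Yosef ∩ Mei: 08:00-09:30, 16:00-16:30.
So the common availability across everyone is 08:00-09:30, 16:00-16:30.
The first common window of at least 90 minutes is 08:00-09:30, so the earliest start is 08:00.

08:00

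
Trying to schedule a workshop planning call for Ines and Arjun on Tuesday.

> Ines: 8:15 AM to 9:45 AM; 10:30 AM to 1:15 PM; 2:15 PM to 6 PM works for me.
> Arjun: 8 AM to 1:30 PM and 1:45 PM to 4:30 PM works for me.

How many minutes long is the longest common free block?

Ines ∩ Arjun: 08:15-09:45, 10:30-13:15, 14:15-16:30.
The longest is 10:30-13:15 at 165 minutes.

165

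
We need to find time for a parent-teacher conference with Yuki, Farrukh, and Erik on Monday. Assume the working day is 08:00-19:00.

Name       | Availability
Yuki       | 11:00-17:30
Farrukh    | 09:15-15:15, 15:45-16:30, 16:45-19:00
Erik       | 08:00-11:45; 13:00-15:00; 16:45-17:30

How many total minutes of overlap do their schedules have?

210

Yuki ∩ Farrukh: 11:00-15:15, 15:45-16:30, 16:45-17:30.
Yuki ∩ Farrukh ∩ Erik: 11:00-11:45, 13:00-15:00, 16:45-17:30.
Summing the common windows: 45 + 120 + 45 = 210 minutes.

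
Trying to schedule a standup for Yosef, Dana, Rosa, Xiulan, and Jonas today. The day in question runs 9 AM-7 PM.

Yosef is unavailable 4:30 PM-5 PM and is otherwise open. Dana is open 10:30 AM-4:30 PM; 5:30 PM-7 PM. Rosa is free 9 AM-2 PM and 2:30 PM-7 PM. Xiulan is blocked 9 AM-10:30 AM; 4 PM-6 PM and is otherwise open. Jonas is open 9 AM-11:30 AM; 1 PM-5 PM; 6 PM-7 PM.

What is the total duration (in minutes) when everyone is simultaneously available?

270

Yosef free: 09:00-16:30, 17:00-19:00 (invert busy blocks within the working day).
Dana free: 10:30-16:30, 17:30-19:00.
Rosa free: 09:00-14:00, 14:30-19:00.
Xiulan free: 10:30-16:00, 18:00-19:00 (invert busy blocks within the working day).
Jonas free: 09:00-11:30, 13:00-17:00, 18:00-19:00.
Yosef ∩ Dana: 10:30-16:30, 17:30-19:00.
Yosef ∩ Dana ∩ Rosa: 10:30-14:00, 14:30-16:30, 17:30-19:00.
Yosef ∩ Dana ∩ Rosa ∩ Xiulan: 10:30-14:00, 14:30-16:00, 18:00-19:00.
Yosef ∩ Dana ∩ Rosa ∩ Xiulan ∩ Jonas: 10:30-11:30, 13:00-14:00, 14:30-16:00, 18:00-19:00.
So the common availability across everyone is 10:30-11:30, 13:00-14:00, 14:30-16:00, 18:00-19:00.
Summing the common windows: 60 + 60 + 90 + 60 = 270 minutes.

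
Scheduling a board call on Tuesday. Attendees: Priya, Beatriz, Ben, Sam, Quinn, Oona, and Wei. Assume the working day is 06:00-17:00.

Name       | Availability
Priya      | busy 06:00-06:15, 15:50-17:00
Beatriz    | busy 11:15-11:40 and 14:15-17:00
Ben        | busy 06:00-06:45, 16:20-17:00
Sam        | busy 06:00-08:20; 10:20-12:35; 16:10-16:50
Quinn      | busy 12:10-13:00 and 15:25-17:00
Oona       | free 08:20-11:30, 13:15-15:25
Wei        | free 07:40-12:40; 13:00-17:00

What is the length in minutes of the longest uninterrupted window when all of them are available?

Priya free: 06:15-15:50 (invert busy blocks within the working day).
Beatriz free: 06:00-11:15, 11:40-14:15 (invert busy blocks within the working day).
Ben free: 06:45-16:20 (invert busy blocks within the working day).
Sam free: 08:20-10:20, 12:35-16:10, 16:50-17:00 (invert busy blocks within the working day).
Quinn free: 06:00-12:10, 13:00-15:25 (invert busy blocks within the working day).
Oona free: 08:20-11:30, 13:15-15:25.
Wei free: 07:40-12:40, 13:00-17:00.
Priya ∩ Beatriz: 06:15-11:15, 11:40-14:15.
Priya ∩ Beatriz ∩ Ben: 06:45-11:15, 11:40-14:15.
Priya ∩ Beatriz ∩ Ben ∩ Sam: 08:20-10:20, 12:35-14:15.
Priya ∩ Beatriz ∩ Ben ∩ Sam ∩ Quinn: 08:20-10:20, 13:00-14:15.
Priya ∩ Beatriz ∩ Ben ∩ Sam ∩ Quinn ∩ Oona: 08:20-10:20, 13:15-14:15.
Priya ∩ Beatriz ∩ Ben ∩ Sam ∩ Quinn ∩ Oona ∩ Wei: 08:20-10:20, 13:15-14:15.
Those are the intersection windows.
The longest is 08:20-10:20 at 120 minutes.

120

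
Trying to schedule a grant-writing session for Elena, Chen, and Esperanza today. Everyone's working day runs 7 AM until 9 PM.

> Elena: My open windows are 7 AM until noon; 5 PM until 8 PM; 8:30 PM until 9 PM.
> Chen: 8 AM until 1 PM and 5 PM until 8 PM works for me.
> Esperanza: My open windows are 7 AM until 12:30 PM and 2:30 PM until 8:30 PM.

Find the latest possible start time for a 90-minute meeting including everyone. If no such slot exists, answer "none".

Elena ∩ Chen: 08:00-12:00, 17:00-20:00.
Elena ∩ Chen ∩ Esperanza: 08:00-12:00, 17:00-20:00.
Those are the intersection windows.
The last common window of at least 90 minutes is 17:00-20:00; a 90-minute meeting can start as late as 18:30 and still end by 20:00.

18:30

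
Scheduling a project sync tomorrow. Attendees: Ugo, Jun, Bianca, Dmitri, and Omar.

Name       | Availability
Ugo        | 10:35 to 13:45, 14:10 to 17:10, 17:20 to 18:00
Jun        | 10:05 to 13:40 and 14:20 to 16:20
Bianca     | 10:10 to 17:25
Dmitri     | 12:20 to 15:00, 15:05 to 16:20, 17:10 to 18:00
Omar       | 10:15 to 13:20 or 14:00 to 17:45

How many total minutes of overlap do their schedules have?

175

Ugo ∩ Jun: 10:35-13:40, 14:20-16:20.
Ugo ∩ Jun ∩ Bianca: 10:35-13:40, 14:20-16:20.
Ugo ∩ Jun ∩ Bianca ∩ Dmitri: 12:20-13:40, 14:20-15:00, 15:05-16:20.
Ugo ∩ Jun ∩ Bianca ∩ Dmitri ∩ Omar: 12:20-13:20, 14:20-15:00, 15:05-16:20.
Summing the common windows: 60 + 40 + 75 = 175 minutes.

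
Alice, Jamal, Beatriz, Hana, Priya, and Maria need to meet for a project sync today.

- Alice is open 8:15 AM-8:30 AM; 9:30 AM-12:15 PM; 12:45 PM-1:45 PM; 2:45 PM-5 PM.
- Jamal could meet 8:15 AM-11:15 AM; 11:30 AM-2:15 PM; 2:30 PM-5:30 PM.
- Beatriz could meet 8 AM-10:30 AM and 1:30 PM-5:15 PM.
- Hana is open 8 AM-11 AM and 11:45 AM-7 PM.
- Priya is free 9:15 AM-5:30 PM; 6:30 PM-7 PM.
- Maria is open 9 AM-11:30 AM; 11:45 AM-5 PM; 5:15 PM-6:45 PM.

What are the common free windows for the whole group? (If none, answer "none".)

Alice ∩ Jamal: 08:15-08:30, 09:30-11:15, 11:30-12:15, 12:45-13:45, 14:45-17:00.
Alice ∩ Jamal ∩ Beatriz: 08:15-08:30, 09:30-10:30, 13:30-13:45, 14:45-17:00.
Alice ∩ Jamal ∩ Beatriz ∩ Hana: 08:15-08:30, 09:30-10:30, 13:30-13:45, 14:45-17:00.
Alice ∩ Jamal ∩ Beatriz ∩ Hana ∩ Priya: 09:30-10:30, 13:30-13:45, 14:45-17:00.
Alice ∩ Jamal ∩ Beatriz ∩ Hana ∩ Priya ∩ Maria: 09:30-10:30, 13:30-13:45, 14:45-17:00.
Those are the intersection windows.

09:30-10:30, 13:30-13:45, 14:45-17:00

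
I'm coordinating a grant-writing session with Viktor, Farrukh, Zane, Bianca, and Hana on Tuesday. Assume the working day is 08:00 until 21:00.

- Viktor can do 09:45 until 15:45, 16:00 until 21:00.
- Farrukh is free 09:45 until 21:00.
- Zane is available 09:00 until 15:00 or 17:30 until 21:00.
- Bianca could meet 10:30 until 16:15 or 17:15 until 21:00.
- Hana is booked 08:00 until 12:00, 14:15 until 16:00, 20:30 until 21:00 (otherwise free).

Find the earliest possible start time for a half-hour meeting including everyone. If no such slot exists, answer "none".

12:00

Viktor free: 09:45-15:45, 16:00-21:00.
Farrukh free: 09:45-21:00.
Zane free: 09:00-15:00, 17:30-21:00.
Bianca free: 10:30-16:15, 17:15-21:00.
Hana free: 12:00-14:15, 16:00-20:30 (invert busy blocks within the working day).
Viktor ∩ Farrukh: 09:45-15:45, 16:00-21:00.
Viktor ∩ Farrukh ∩ Zane: 09:45-15:00, 17:30-21:00.
Viktor ∩ Farrukh ∩ Zane ∩ Bianca: 10:30-15:00, 17:30-21:00.
Viktor ∩ Farrukh ∩ Zane ∩ Bianca ∩ Hana: 12:00-14:15, 17:30-20:30.
The first common window of at least 30 minutes is 12:00-14:15, so the earliest start is 12:00.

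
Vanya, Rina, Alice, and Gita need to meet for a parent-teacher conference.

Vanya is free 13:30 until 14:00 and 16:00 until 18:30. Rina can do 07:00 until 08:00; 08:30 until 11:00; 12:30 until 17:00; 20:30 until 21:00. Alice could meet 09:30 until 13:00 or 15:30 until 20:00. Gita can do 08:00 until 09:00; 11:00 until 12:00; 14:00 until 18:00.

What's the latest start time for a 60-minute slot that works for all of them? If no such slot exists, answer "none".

Vanya ∩ Rina: 13:30-14:00, 16:00-17:00.
Vanya ∩ Rina ∩ Alice: 16:00-17:00.
Vanya ∩ Rina ∩ Alice ∩ Gita: 16:00-17:00.
The last common window of at least 60 minutes is 16:00-17:00; a 60-minute meeting can start as late as 16:00 and still end by 17:00.

16:00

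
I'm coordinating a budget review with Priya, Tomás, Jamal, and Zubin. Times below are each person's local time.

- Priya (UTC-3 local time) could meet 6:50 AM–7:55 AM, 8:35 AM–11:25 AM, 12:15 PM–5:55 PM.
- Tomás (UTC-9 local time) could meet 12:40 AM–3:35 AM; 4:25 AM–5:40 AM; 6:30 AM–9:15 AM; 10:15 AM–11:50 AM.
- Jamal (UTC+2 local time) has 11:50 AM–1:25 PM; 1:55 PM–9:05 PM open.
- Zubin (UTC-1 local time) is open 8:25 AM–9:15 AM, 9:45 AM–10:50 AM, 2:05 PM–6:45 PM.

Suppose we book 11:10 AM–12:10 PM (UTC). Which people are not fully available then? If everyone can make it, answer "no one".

Priya in UTC: 09:50-10:55, 11:35-14:25, 15:15-20:55 (add 3h to convert from UTC-3).
Tomás in UTC: 09:40-12:35, 13:25-14:40, 15:30-18:15, 19:15-20:50 (add 9h to convert from UTC-9).
Jamal in UTC: 09:50-11:25, 11:55-19:05 (subtract 2h to convert from UTC+2).
Zubin in UTC: 09:25-10:15, 10:45-11:50, 15:05-19:45 (add 1h to convert from UTC-1).
Priya: not fully free for 11:10-12:10. Tomás: free for 11:10-12:10. Jamal: not fully free for 11:10-12:10. Zubin: not fully free for 11:10-12:10.

Jamal, Priya, Zubin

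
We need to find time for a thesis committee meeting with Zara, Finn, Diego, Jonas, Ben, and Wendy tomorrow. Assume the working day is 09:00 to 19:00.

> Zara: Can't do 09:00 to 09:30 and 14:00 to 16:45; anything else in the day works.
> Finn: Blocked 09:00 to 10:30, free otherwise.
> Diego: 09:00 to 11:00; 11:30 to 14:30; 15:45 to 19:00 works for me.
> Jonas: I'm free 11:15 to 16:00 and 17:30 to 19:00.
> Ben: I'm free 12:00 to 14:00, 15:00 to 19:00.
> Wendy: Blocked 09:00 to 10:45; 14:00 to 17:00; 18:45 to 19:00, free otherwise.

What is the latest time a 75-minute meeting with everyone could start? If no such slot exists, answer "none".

17:30

Zara free: 09:30-14:00, 16:45-19:00 (invert busy blocks within the working day).
Finn free: 10:30-19:00 (invert busy blocks within the working day).
Diego free: 09:00-11:00, 11:30-14:30, 15:45-19:00.
Jonas free: 11:15-16:00, 17:30-19:00.
Ben free: 12:00-14:00, 15:00-19:00.
Wendy free: 10:45-14:00, 17:00-18:45 (invert busy blocks within the working day).
Zara ∩ Finn: 10:30-14:00, 16:45-19:00.
Zara ∩ Finn ∩ Diego: 10:30-11:00, 11:30-14:00, 16:45-19:00.
Zara ∩ Finn ∩ Diego ∩ Jonas: 11:30-14:00, 17:30-19:00.
Zara ∩ Finn ∩ Diego ∩ Jonas ∩ Ben: 12:00-14:00, 17:30-19:00.
Zara ∩ Finn ∩ Diego ∩ Jonas ∩ Ben ∩ Wendy: 12:00-14:00, 17:30-18:45.
Those are the intersection windows.
The last common window of at least 75 minutes is 17:30-18:45; a 75-minute meeting can start as late as 17:30 and still end by 18:45.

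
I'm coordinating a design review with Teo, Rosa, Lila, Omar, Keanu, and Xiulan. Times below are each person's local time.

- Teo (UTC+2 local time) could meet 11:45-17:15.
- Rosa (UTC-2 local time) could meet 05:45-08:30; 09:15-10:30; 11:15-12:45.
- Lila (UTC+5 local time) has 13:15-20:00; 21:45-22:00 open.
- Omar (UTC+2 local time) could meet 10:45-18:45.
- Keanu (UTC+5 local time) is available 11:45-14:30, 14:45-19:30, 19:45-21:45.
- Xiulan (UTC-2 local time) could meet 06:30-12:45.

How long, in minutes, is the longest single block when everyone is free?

75

Teo in UTC: 09:45-15:15 (subtract 2h to convert from UTC+2).
Rosa in UTC: 07:45-10:30, 11:15-12:30, 13:15-14:45 (add 2h to convert from UTC-2).
Lila in UTC: 08:15-15:00, 16:45-17:00 (subtract 5h to convert from UTC+5).
Omar in UTC: 08:45-16:45 (subtract 2h to convert from UTC+2).
Keanu in UTC: 06:45-09:30, 09:45-14:30, 14:45-16:45 (subtract 5h to convert from UTC+5).
Xiulan in UTC: 08:30-14:45 (add 2h to convert from UTC-2).
Teo ∩ Rosa: 09:45-10:30, 11:15-12:30, 13:15-14:45.
Teo ∩ Rosa ∩ Lila: 09:45-10:30, 11:15-12:30, 13:15-14:45.
Teo ∩ Rosa ∩ Lila ∩ Omar: 09:45-10:30, 11:15-12:30, 13:15-14:45.
Teo ∩ Rosa ∩ Lila ∩ Omar ∩ Keanu: 09:45-10:30, 11:15-12:30, 13:15-14:30.
Teo ∩ Rosa ∩ Lila ∩ Omar ∩ Keanu ∩ Xiulan: 09:45-10:30, 11:15-12:30, 13:15-14:30.
Those are the intersection windows.
The longest is 11:15-12:30 at 75 minutes.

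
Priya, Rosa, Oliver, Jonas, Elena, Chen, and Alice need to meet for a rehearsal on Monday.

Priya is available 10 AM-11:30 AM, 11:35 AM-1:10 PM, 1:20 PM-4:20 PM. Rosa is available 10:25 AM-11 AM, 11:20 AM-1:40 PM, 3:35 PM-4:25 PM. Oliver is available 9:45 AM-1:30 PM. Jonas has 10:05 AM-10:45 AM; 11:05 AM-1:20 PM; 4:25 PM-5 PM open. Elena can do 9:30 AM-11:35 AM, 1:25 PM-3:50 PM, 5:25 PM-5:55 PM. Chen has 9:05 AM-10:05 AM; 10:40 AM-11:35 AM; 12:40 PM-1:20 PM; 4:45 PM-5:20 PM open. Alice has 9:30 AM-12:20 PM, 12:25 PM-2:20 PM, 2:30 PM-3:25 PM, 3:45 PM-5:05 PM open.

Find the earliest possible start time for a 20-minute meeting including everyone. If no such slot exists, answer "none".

none

Priya ∩ Rosa: 10:25-11:00, 11:20-11:30, 11:35-13:10, 13:20-13:40, 15:35-16:20.
Priya ∩ Rosa ∩ Oliver: 10:25-11:00, 11:20-11:30, 11:35-13:10, 13:20-13:30.
Priya ∩ Rosa ∩ Oliver ∩ Jonas: 10:25-10:45, 11:20-11:30, 11:35-13:10.
Priya ∩ Rosa ∩ Oliver ∩ Jonas ∩ Elena: 10:25-10:45, 11:20-11:30.
Priya ∩ Rosa ∩ Oliver ∩ Jonas ∩ Elena ∩ Chen: 10:40-10:45, 11:20-11:30.
Priya ∩ Rosa ∩ Oliver ∩ Jonas ∩ Elena ∩ Chen ∩ Alice: 10:40-10:45, 11:20-11:30.
No common window is at least 20 minutes long.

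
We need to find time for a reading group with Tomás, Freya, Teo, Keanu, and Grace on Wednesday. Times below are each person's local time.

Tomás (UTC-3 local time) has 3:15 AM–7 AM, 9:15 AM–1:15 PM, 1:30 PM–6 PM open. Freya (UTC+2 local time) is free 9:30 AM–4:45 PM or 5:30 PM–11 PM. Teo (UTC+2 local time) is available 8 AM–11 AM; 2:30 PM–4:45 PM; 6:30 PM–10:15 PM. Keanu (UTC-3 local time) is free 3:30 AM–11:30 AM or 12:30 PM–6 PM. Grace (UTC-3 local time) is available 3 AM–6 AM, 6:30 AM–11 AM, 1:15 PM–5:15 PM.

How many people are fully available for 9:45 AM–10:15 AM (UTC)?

3

Tomás in UTC: 06:15-10:00, 12:15-16:15, 16:30-21:00 (add 3h to convert from UTC-3).
Freya in UTC: 07:30-14:45, 15:30-21:00 (subtract 2h to convert from UTC+2).
Teo in UTC: 06:00-09:00, 12:30-14:45, 16:30-20:15 (subtract 2h to convert from UTC+2).
Keanu in UTC: 06:30-14:30, 15:30-21:00 (add 3h to convert from UTC-3).
Grace in UTC: 06:00-09:00, 09:30-14:00, 16:15-20:15 (add 3h to convert from UTC-3).
Freya, Keanu, and Grace can make the full 09:45-10:15 slot — that's 3.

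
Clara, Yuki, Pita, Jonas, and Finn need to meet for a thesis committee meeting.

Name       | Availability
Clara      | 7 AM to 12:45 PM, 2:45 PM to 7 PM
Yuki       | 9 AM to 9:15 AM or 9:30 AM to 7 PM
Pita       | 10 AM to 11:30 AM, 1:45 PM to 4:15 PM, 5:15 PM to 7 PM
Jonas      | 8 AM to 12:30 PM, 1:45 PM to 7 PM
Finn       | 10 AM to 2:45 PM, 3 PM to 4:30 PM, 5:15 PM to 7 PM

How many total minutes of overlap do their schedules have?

Clara ∩ Yuki: 09:00-09:15, 09:30-12:45, 14:45-19:00.
Clara ∩ Yuki ∩ Pita: 10:00-11:30, 14:45-16:15, 17:15-19:00.
Clara ∩ Yuki ∩ Pita ∩ Jonas: 10:00-11:30, 14:45-16:15, 17:15-19:00.
Clara ∩ Yuki ∩ Pita ∩ Jonas ∩ Finn: 10:00-11:30, 15:00-16:15, 17:15-19:00.
Summing the common windows: 90 + 75 + 105 = 270 minutes.

270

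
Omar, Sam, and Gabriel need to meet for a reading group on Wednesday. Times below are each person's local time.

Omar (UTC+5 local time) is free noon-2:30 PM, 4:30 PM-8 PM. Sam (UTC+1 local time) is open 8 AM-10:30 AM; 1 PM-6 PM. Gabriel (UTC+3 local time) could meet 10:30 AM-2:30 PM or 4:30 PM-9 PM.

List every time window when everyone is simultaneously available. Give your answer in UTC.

07:30-09:30, 13:30-15:00

Omar in UTC: 07:00-09:30, 11:30-15:00 (subtract 5h to convert from UTC+5).
Sam in UTC: 07:00-09:30, 12:00-17:00 (subtract 1h to convert from UTC+1).
Gabriel in UTC: 07:30-11:30, 13:30-18:00 (subtract 3h to convert from UTC+3).
Omar ∩ Sam: 07:00-09:30, 12:00-15:00.
Omar ∩ Sam ∩ Gabriel: 07:30-09:30, 13:30-15:00.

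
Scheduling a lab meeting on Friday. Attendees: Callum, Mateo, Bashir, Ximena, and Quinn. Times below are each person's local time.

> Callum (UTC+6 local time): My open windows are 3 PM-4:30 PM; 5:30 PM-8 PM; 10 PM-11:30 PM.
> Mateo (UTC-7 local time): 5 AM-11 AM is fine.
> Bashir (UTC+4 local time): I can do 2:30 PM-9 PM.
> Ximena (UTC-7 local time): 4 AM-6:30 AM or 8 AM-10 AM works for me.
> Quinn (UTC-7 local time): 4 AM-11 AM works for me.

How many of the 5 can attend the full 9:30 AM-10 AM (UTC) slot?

Callum in UTC: 09:00-10:30, 11:30-14:00, 16:00-17:30 (subtract 6h to convert from UTC+6).
Mateo in UTC: 12:00-18:00 (add 7h to convert from UTC-7).
Bashir in UTC: 10:30-17:00 (subtract 4h to convert from UTC+4).
Ximena in UTC: 11:00-13:30, 15:00-17:00 (add 7h to convert from UTC-7).
Quinn in UTC: 11:00-18:00 (add 7h to convert from UTC-7).
Callum can make the full 09:30-10:00 slot — that's 1.

1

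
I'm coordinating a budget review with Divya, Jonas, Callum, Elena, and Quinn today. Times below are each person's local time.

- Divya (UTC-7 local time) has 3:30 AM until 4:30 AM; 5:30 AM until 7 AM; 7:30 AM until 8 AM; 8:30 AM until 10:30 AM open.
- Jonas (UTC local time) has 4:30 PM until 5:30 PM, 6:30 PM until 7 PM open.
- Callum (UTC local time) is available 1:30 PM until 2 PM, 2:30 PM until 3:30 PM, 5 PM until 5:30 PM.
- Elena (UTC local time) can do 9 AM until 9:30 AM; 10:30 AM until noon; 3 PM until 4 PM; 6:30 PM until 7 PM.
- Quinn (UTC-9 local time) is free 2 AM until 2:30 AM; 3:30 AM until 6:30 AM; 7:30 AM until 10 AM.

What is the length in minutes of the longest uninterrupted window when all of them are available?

Divya in UTC: 10:30-11:30, 12:30-14:00, 14:30-15:00, 15:30-17:30 (add 7h to convert from UTC-7).
Jonas in UTC: 16:30-17:30, 18:30-19:00.
Callum in UTC: 13:30-14:00, 14:30-15:30, 17:00-17:30.
Elena in UTC: 09:00-09:30, 10:30-12:00, 15:00-16:00, 18:30-19:00.
Quinn in UTC: 11:00-11:30, 12:30-15:30, 16:30-19:00 (add 9h to convert from UTC-9).
Divya ∩ Jonas: 16:30-17:30.
Divya ∩ Jonas ∩ Callum: 17:00-17:30.
Divya ∩ Jonas ∩ Callum ∩ Elena: ∅.
Divya ∩ Jonas ∩ Callum ∩ Elena ∩ Quinn: ∅.
There is no time when everyone is free.
No common window exists, so the longest block is 0 minutes.

0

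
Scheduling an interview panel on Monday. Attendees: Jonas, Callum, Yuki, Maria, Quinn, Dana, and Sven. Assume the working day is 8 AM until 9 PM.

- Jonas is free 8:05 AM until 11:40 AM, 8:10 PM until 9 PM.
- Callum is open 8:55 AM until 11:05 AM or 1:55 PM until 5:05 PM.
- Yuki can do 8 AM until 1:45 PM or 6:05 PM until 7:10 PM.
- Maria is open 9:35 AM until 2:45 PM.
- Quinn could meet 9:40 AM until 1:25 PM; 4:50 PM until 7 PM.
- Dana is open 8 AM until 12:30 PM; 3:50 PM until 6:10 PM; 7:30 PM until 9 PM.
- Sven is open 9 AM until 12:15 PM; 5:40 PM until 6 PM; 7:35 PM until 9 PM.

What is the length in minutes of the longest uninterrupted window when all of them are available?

Jonas ∩ Callum: 08:55-11:05.
Jonas ∩ Callum ∩ Yuki: 08:55-11:05.
Jonas ∩ Callum ∩ Yuki ∩ Maria: 09:35-11:05.
Jonas ∩ Callum ∩ Yuki ∩ Maria ∩ Quinn: 09:40-11:05.
Jonas ∩ Callum ∩ Yuki ∩ Maria ∩ Quinn ∩ Dana: 09:40-11:05.
Jonas ∩ Callum ∩ Yuki ∩ Maria ∩ Quinn ∩ Dana ∩ Sven: 09:40-11:05.
The longest is 09:40-11:05 at 85 minutes.

85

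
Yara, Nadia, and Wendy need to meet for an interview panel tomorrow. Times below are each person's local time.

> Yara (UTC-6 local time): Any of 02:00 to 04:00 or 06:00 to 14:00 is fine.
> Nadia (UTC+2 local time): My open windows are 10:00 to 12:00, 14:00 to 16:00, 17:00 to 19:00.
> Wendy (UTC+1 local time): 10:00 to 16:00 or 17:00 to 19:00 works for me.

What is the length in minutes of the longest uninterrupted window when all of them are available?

120

Yara in UTC: 08:00-10:00, 12:00-20:00 (add 6h to convert from UTC-6).
Nadia in UTC: 08:00-10:00, 12:00-14:00, 15:00-17:00 (subtract 2h to convert from UTC+2).
Wendy in UTC: 09:00-15:00, 16:00-18:00 (subtract 1h to convert from UTC+1).
Yara ∩ Nadia: 08:00-10:00, 12:00-14:00, 15:00-17:00.
Yara ∩ Nadia ∩ Wendy: 09:00-10:00, 12:00-14:00, 16:00-17:00.
Those are the intersection windows.
The longest is 12:00-14:00 at 120 minutes.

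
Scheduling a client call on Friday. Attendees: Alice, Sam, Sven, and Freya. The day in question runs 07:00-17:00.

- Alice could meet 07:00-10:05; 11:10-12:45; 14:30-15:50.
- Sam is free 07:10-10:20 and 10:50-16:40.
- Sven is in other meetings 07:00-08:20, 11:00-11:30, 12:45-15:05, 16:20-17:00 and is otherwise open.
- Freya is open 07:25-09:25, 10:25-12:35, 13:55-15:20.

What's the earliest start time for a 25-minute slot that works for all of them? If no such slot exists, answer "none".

08:20

Alice free: 07:00-10:05, 11:10-12:45, 14:30-15:50.
Sam free: 07:10-10:20, 10:50-16:40.
Sven free: 08:20-11:00, 11:30-12:45, 15:05-16:20 (invert busy blocks within the working day).
Freya free: 07:25-09:25, 10:25-12:35, 13:55-15:20.
Alice ∩ Sam: 07:10-10:05, 11:10-12:45, 14:30-15:50.
Alice ∩ Sam ∩ Sven: 08:20-10:05, 11:30-12:45, 15:05-15:50.
Alice ∩ Sam ∩ Sven ∩ Freya: 08:20-09:25, 11:30-12:35, 15:05-15:20.
The first common window of at least 25 minutes is 08:20-09:25, so the earliest start is 08:20.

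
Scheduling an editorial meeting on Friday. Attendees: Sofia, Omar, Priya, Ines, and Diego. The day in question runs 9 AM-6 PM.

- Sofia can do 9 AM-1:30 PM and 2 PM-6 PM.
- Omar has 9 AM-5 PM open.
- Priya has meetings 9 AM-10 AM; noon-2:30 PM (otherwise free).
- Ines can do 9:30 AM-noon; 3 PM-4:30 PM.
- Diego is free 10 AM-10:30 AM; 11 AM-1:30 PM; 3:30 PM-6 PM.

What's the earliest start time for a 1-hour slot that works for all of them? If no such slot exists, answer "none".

11:00

Sofia free: 09:00-13:30, 14:00-18:00.
Omar free: 09:00-17:00.
Priya free: 10:00-12:00, 14:30-18:00 (invert busy blocks within the working day).
Ines free: 09:30-12:00, 15:00-16:30.
Diego free: 10:00-10:30, 11:00-13:30, 15:30-18:00.
Sofia ∩ Omar: 09:00-13:30, 14:00-17:00.
Sofia ∩ Omar ∩ Priya: 10:00-12:00, 14:30-17:00.
Sofia ∩ Omar ∩ Priya ∩ Ines: 10:00-12:00, 15:00-16:30.
Sofia ∩ Omar ∩ Priya ∩ Ines ∩ Diego: 10:00-10:30, 11:00-12:00, 15:30-16:30.
The first common window of at least 60 minutes is 11:00-12:00, so the earliest start is 11:00.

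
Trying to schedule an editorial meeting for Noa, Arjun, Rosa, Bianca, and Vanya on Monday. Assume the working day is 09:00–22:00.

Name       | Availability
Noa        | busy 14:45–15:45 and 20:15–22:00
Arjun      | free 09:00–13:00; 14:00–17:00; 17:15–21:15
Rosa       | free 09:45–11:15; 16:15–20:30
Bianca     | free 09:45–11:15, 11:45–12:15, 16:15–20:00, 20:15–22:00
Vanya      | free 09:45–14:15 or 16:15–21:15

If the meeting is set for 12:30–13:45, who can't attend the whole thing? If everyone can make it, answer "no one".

Arjun, Bianca, Rosa

Noa free: 09:00-14:45, 15:45-20:15 (invert busy blocks within the working day).
Arjun free: 09:00-13:00, 14:00-17:00, 17:15-21:15.
Rosa free: 09:45-11:15, 16:15-20:30.
Bianca free: 09:45-11:15, 11:45-12:15, 16:15-20:00, 20:15-22:00.
Vanya free: 09:45-14:15, 16:15-21:15.
Noa: free for 12:30-13:45. Arjun: not fully free for 12:30-13:45. Rosa: not fully free for 12:30-13:45. Bianca: not fully free for 12:30-13:45. Vanya: free for 12:30-13:45.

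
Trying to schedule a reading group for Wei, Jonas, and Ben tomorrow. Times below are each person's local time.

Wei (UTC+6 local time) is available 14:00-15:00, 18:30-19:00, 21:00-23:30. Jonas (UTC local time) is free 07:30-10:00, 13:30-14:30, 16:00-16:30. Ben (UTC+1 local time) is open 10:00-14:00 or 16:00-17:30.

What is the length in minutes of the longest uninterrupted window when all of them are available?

Wei in UTC: 08:00-09:00, 12:30-13:00, 15:00-17:30 (subtract 6h to convert from UTC+6).
Jonas in UTC: 07:30-10:00, 13:30-14:30, 16:00-16:30.
Ben in UTC: 09:00-13:00, 15:00-16:30 (subtract 1h to convert from UTC+1).
Wei ∩ Jonas: 08:00-09:00, 16:00-16:30.
Wei ∩ Jonas ∩ Ben: 16:00-16:30.
The longest is 16:00-16:30 at 30 minutes.

30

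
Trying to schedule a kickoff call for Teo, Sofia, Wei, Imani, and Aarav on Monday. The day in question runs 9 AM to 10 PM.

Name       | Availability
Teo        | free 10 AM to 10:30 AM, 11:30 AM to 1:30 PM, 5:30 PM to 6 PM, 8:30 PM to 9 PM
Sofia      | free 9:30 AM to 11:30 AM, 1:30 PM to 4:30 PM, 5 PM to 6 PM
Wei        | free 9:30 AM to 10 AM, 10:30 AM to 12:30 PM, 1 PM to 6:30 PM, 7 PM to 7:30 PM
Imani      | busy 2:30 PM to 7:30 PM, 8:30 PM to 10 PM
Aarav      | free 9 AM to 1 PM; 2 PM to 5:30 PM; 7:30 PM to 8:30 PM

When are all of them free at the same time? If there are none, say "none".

none

Teo free: 10:00-10:30, 11:30-13:30, 17:30-18:00, 20:30-21:00.
Sofia free: 09:30-11:30, 13:30-16:30, 17:00-18:00.
Wei free: 09:30-10:00, 10:30-12:30, 13:00-18:30, 19:00-19:30.
Imani free: 09:00-14:30, 19:30-20:30 (invert busy blocks within the working day).
Aarav free: 09:00-13:00, 14:00-17:30, 19:30-20:30.
Teo ∩ Sofia: 10:00-10:30, 17:30-18:00.
Teo ∩ Sofia ∩ Wei: 17:30-18:00.
Teo ∩ Sofia ∩ Wei ∩ Imani: ∅.
Teo ∩ Sofia ∩ Wei ∩ Imani ∩ Aarav: ∅.
There is no time when everyone is free.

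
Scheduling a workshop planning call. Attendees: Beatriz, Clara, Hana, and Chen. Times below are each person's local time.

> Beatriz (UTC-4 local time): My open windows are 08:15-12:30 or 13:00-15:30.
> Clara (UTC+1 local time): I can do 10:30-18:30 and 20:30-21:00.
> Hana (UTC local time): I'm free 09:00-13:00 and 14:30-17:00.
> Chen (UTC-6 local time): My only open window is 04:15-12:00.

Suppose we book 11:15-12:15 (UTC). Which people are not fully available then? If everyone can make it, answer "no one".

Beatriz in UTC: 12:15-16:30, 17:00-19:30 (add 4h to convert from UTC-4).
Clara in UTC: 09:30-17:30, 19:30-20:00 (subtract 1h to convert from UTC+1).
Hana in UTC: 09:00-13:00, 14:30-17:00.
Chen in UTC: 10:15-18:00 (add 6h to convert from UTC-6).
Beatriz: not fully free for 11:15-12:15. Clara: free for 11:15-12:15. Hana: free for 11:15-12:15. Chen: free for 11:15-12:15.

Beatriz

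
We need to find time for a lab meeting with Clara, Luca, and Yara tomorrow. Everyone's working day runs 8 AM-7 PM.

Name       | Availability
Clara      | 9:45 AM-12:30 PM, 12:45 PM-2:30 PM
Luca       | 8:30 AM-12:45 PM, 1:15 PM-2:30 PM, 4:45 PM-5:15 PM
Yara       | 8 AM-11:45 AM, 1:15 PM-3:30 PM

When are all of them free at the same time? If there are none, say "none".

Clara ∩ Luca: 09:45-12:30, 13:15-14:30.
Clara ∩ Luca ∩ Yara: 09:45-11:45, 13:15-14:30.

09:45-11:45, 13:15-14:30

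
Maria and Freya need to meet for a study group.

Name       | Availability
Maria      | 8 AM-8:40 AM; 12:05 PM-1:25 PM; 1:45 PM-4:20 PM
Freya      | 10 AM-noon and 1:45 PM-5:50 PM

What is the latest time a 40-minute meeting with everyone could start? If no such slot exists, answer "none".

Maria ∩ Freya: 13:45-16:20.
The last common window of at least 40 minutes is 13:45-16:20; a 40-minute meeting can start as late as 15:40 and still end by 16:20.

15:40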